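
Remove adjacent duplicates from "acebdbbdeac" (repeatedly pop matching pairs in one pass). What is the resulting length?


Input: acebdbbdeac
Stack-based adjacent duplicate removal:
  Read 'a': push. Stack: a
  Read 'c': push. Stack: ac
  Read 'e': push. Stack: ace
  Read 'b': push. Stack: aceb
  Read 'd': push. Stack: acebd
  Read 'b': push. Stack: acebdb
  Read 'b': matches stack top 'b' => pop. Stack: acebd
  Read 'd': matches stack top 'd' => pop. Stack: aceb
  Read 'e': push. Stack: acebe
  Read 'a': push. Stack: acebea
  Read 'c': push. Stack: acebeac
Final stack: "acebeac" (length 7)

7


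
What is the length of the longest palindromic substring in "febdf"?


Input: "febdf"
Checking substrings for palindromes:
  No multi-char palindromic substrings found
Longest palindromic substring: "f" with length 1

1


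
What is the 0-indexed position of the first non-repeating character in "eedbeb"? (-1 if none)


Input: eedbeb
Character frequencies:
  'b': 2
  'd': 1
  'e': 3
Scanning left to right for freq == 1:
  Position 0 ('e'): freq=3, skip
  Position 1 ('e'): freq=3, skip
  Position 2 ('d'): unique! => answer = 2

2


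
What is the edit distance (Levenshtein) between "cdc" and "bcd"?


Computing edit distance: "cdc" -> "bcd"
DP table:
           b    c    d
      0    1    2    3
  c   1    1    1    2
  d   2    2    2    1
  c   3    3    2    2
Edit distance = dp[3][3] = 2

2


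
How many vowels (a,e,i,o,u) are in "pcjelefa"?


Input: pcjelefa
Checking each character:
  'p' at position 0: consonant
  'c' at position 1: consonant
  'j' at position 2: consonant
  'e' at position 3: vowel (running total: 1)
  'l' at position 4: consonant
  'e' at position 5: vowel (running total: 2)
  'f' at position 6: consonant
  'a' at position 7: vowel (running total: 3)
Total vowels: 3

3


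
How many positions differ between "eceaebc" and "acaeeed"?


Comparing "eceaebc" and "acaeeed" position by position:
  Position 0: 'e' vs 'a' => DIFFER
  Position 1: 'c' vs 'c' => same
  Position 2: 'e' vs 'a' => DIFFER
  Position 3: 'a' vs 'e' => DIFFER
  Position 4: 'e' vs 'e' => same
  Position 5: 'b' vs 'e' => DIFFER
  Position 6: 'c' vs 'd' => DIFFER
Positions that differ: 5

5


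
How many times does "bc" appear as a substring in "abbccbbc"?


Searching for "bc" in "abbccbbc"
Scanning each position:
  Position 0: "ab" => no
  Position 1: "bb" => no
  Position 2: "bc" => MATCH
  Position 3: "cc" => no
  Position 4: "cb" => no
  Position 5: "bb" => no
  Position 6: "bc" => MATCH
Total occurrences: 2

2


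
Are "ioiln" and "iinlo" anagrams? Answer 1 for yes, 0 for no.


Strings: "ioiln", "iinlo"
Sorted first:  iilno
Sorted second: iilno
Sorted forms match => anagrams

1


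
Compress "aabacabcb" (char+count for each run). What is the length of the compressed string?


Input: aabacabcb
Runs:
  'a' x 2 => "a2"
  'b' x 1 => "b1"
  'a' x 1 => "a1"
  'c' x 1 => "c1"
  'a' x 1 => "a1"
  'b' x 1 => "b1"
  'c' x 1 => "c1"
  'b' x 1 => "b1"
Compressed: "a2b1a1c1a1b1c1b1"
Compressed length: 16

16


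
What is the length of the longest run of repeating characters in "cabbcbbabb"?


Input: "cabbcbbabb"
Scanning for longest run:
  Position 1 ('a'): new char, reset run to 1
  Position 2 ('b'): new char, reset run to 1
  Position 3 ('b'): continues run of 'b', length=2
  Position 4 ('c'): new char, reset run to 1
  Position 5 ('b'): new char, reset run to 1
  Position 6 ('b'): continues run of 'b', length=2
  Position 7 ('a'): new char, reset run to 1
  Position 8 ('b'): new char, reset run to 1
  Position 9 ('b'): continues run of 'b', length=2
Longest run: 'b' with length 2

2


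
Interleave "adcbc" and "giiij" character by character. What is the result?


Interleaving "adcbc" and "giiij":
  Position 0: 'a' from first, 'g' from second => "ag"
  Position 1: 'd' from first, 'i' from second => "di"
  Position 2: 'c' from first, 'i' from second => "ci"
  Position 3: 'b' from first, 'i' from second => "bi"
  Position 4: 'c' from first, 'j' from second => "cj"
Result: agdicibicj

agdicibicj


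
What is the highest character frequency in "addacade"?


Input: addacade
Character counts:
  'a': 3
  'c': 1
  'd': 3
  'e': 1
Maximum frequency: 3

3


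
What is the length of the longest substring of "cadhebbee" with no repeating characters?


Input: "cadhebbee"
Sliding window (track last position of each char):
  Position 0 ('c'): window [0,0] length 1 -- new best
  Position 1 ('a'): window [0,1] length 2 -- new best
  Position 2 ('d'): window [0,2] length 3 -- new best
  Position 3 ('h'): window [0,3] length 4 -- new best
  Position 4 ('e'): window [0,4] length 5 -- new best
  Position 5 ('b'): window [0,5] length 6 -- new best
  Position 6 ('b'): repeat (last at 5), move window start to 6
  Position 6 ('b'): window [6,6] length 1
  Position 7 ('e'): window [6,7] length 2
  Position 8 ('e'): repeat (last at 7), move window start to 8
  Position 8 ('e'): window [8,8] length 1
Longest substring with no repeats: "cadheb" with length 6

6


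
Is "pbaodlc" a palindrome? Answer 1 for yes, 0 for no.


Input: pbaodlc
Reversed: cldoabp
  Compare pos 0 ('p') with pos 6 ('c'): MISMATCH
  Compare pos 1 ('b') with pos 5 ('l'): MISMATCH
  Compare pos 2 ('a') with pos 4 ('d'): MISMATCH
Result: not a palindrome

0


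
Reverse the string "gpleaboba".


Input: gpleaboba
Reading characters right to left:
  Position 8: 'a'
  Position 7: 'b'
  Position 6: 'o'
  Position 5: 'b'
  Position 4: 'a'
  Position 3: 'e'
  Position 2: 'l'
  Position 1: 'p'
  Position 0: 'g'
Reversed: abobaelpg

abobaelpg


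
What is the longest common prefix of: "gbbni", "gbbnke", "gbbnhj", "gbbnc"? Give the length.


Words: gbbni, gbbnke, gbbnhj, gbbnc
  Position 0: all 'g' => match
  Position 1: all 'b' => match
  Position 2: all 'b' => match
  Position 3: all 'n' => match
  Position 4: ('i', 'k', 'h', 'c') => mismatch, stop
LCP = "gbbn" (length 4)

4


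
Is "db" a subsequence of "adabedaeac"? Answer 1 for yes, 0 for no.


Check if "db" is a subsequence of "adabedaeac"
Greedy scan:
  Position 0 ('a'): no match needed
  Position 1 ('d'): matches sub[0] = 'd'
  Position 2 ('a'): no match needed
  Position 3 ('b'): matches sub[1] = 'b'
  Position 4 ('e'): no match needed
  Position 5 ('d'): no match needed
  Position 6 ('a'): no match needed
  Position 7 ('e'): no match needed
  Position 8 ('a'): no match needed
  Position 9 ('c'): no match needed
All 2 characters matched => is a subsequence

1


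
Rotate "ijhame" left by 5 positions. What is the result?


Input: "ijhame", rotate left by 5
First 5 characters: "ijham"
Remaining characters: "e"
Concatenate remaining + first: "e" + "ijham" = "eijham"

eijham


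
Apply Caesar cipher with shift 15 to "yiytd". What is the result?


Caesar cipher: shift "yiytd" by 15
  'y' (pos 24) + 15 = pos 13 = 'n'
  'i' (pos 8) + 15 = pos 23 = 'x'
  'y' (pos 24) + 15 = pos 13 = 'n'
  't' (pos 19) + 15 = pos 8 = 'i'
  'd' (pos 3) + 15 = pos 18 = 's'
Result: nxnis

nxnis


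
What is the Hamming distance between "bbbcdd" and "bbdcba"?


Comparing "bbbcdd" and "bbdcba" position by position:
  Position 0: 'b' vs 'b' => same
  Position 1: 'b' vs 'b' => same
  Position 2: 'b' vs 'd' => differ
  Position 3: 'c' vs 'c' => same
  Position 4: 'd' vs 'b' => differ
  Position 5: 'd' vs 'a' => differ
Total differences (Hamming distance): 3

3


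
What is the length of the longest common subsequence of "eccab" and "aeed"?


LCS of "eccab" and "aeed"
DP table:
           a    e    e    d
      0    0    0    0    0
  e   0    0    1    1    1
  c   0    0    1    1    1
  c   0    0    1    1    1
  a   0    1    1    1    1
  b   0    1    1    1    1
LCS length = dp[5][4] = 1

1


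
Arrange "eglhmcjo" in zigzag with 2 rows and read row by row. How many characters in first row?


Zigzag "eglhmcjo" into 2 rows:
Placing characters:
  'e' => row 0
  'g' => row 1
  'l' => row 0
  'h' => row 1
  'm' => row 0
  'c' => row 1
  'j' => row 0
  'o' => row 1
Rows:
  Row 0: "elmj"
  Row 1: "ghco"
First row length: 4

4


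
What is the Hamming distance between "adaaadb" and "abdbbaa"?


Comparing "adaaadb" and "abdbbaa" position by position:
  Position 0: 'a' vs 'a' => same
  Position 1: 'd' vs 'b' => differ
  Position 2: 'a' vs 'd' => differ
  Position 3: 'a' vs 'b' => differ
  Position 4: 'a' vs 'b' => differ
  Position 5: 'd' vs 'a' => differ
  Position 6: 'b' vs 'a' => differ
Total differences (Hamming distance): 6

6


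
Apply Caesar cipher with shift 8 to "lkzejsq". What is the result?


Caesar cipher: shift "lkzejsq" by 8
  'l' (pos 11) + 8 = pos 19 = 't'
  'k' (pos 10) + 8 = pos 18 = 's'
  'z' (pos 25) + 8 = pos 7 = 'h'
  'e' (pos 4) + 8 = pos 12 = 'm'
  'j' (pos 9) + 8 = pos 17 = 'r'
  's' (pos 18) + 8 = pos 0 = 'a'
  'q' (pos 16) + 8 = pos 24 = 'y'
Result: tshmray

tshmray


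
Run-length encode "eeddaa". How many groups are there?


Input: eeddaa
Scanning for consecutive runs:
  Group 1: 'e' x 2 (positions 0-1)
  Group 2: 'd' x 2 (positions 2-3)
  Group 3: 'a' x 2 (positions 4-5)
Total groups: 3

3


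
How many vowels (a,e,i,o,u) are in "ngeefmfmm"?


Input: ngeefmfmm
Checking each character:
  'n' at position 0: consonant
  'g' at position 1: consonant
  'e' at position 2: vowel (running total: 1)
  'e' at position 3: vowel (running total: 2)
  'f' at position 4: consonant
  'm' at position 5: consonant
  'f' at position 6: consonant
  'm' at position 7: consonant
  'm' at position 8: consonant
Total vowels: 2

2


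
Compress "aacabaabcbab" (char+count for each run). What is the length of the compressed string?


Input: aacabaabcbab
Runs:
  'a' x 2 => "a2"
  'c' x 1 => "c1"
  'a' x 1 => "a1"
  'b' x 1 => "b1"
  'a' x 2 => "a2"
  'b' x 1 => "b1"
  'c' x 1 => "c1"
  'b' x 1 => "b1"
  'a' x 1 => "a1"
  'b' x 1 => "b1"
Compressed: "a2c1a1b1a2b1c1b1a1b1"
Compressed length: 20

20


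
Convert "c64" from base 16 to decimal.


Input: "c64" in base 16
Positional expansion:
  Digit 'c' (value 12) x 16^2 = 3072
  Digit '6' (value 6) x 16^1 = 96
  Digit '4' (value 4) x 16^0 = 4
Sum = 3172

3172


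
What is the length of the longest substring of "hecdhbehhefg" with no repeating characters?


Input: "hecdhbehhefg"
Sliding window (track last position of each char):
  Position 0 ('h'): window [0,0] length 1 -- new best
  Position 1 ('e'): window [0,1] length 2 -- new best
  Position 2 ('c'): window [0,2] length 3 -- new best
  Position 3 ('d'): window [0,3] length 4 -- new best
  Position 4 ('h'): repeat (last at 0), move window start to 1
  Position 4 ('h'): window [1,4] length 4
  Position 5 ('b'): window [1,5] length 5 -- new best
  Position 6 ('e'): repeat (last at 1), move window start to 2
  Position 6 ('e'): window [2,6] length 5
  Position 7 ('h'): repeat (last at 4), move window start to 5
  Position 7 ('h'): window [5,7] length 3
  Position 8 ('h'): repeat (last at 7), move window start to 8
  Position 8 ('h'): window [8,8] length 1
  Position 9 ('e'): window [8,9] length 2
  Position 10 ('f'): window [8,10] length 3
  Position 11 ('g'): window [8,11] length 4
Longest substring with no repeats: "ecdhb" with length 5

5


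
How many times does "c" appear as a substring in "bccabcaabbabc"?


Searching for "c" in "bccabcaabbabc"
Scanning each position:
  Position 0: "b" => no
  Position 1: "c" => MATCH
  Position 2: "c" => MATCH
  Position 3: "a" => no
  Position 4: "b" => no
  Position 5: "c" => MATCH
  Position 6: "a" => no
  Position 7: "a" => no
  Position 8: "b" => no
  Position 9: "b" => no
  Position 10: "a" => no
  Position 11: "b" => no
  Position 12: "c" => MATCH
Total occurrences: 4

4


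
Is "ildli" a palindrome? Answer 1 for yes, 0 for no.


Input: ildli
Reversed: ildli
  Compare pos 0 ('i') with pos 4 ('i'): match
  Compare pos 1 ('l') with pos 3 ('l'): match
Result: palindrome

1


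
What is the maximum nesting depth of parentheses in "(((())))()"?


Input: "(((())))()"
Tracking depth:
  Position 0 '(': depth becomes 1
  Position 1 '(': depth becomes 2
  Position 2 '(': depth becomes 3
  Position 3 '(': depth becomes 4
  Position 4 ')': depth becomes 3
  Position 5 ')': depth becomes 2
  Position 6 ')': depth becomes 1
  Position 7 ')': depth becomes 0
  Position 8 '(': depth becomes 1
  Position 9 ')': depth becomes 0
Maximum depth reached: 4

4


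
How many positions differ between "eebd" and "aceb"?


Comparing "eebd" and "aceb" position by position:
  Position 0: 'e' vs 'a' => DIFFER
  Position 1: 'e' vs 'c' => DIFFER
  Position 2: 'b' vs 'e' => DIFFER
  Position 3: 'd' vs 'b' => DIFFER
Positions that differ: 4

4


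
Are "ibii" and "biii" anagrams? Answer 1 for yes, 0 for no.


Strings: "ibii", "biii"
Sorted first:  biii
Sorted second: biii
Sorted forms match => anagrams

1


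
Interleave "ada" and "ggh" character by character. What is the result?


Interleaving "ada" and "ggh":
  Position 0: 'a' from first, 'g' from second => "ag"
  Position 1: 'd' from first, 'g' from second => "dg"
  Position 2: 'a' from first, 'h' from second => "ah"
Result: agdgah

agdgah


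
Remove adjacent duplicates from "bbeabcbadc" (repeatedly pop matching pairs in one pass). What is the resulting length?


Input: bbeabcbadc
Stack-based adjacent duplicate removal:
  Read 'b': push. Stack: b
  Read 'b': matches stack top 'b' => pop. Stack: (empty)
  Read 'e': push. Stack: e
  Read 'a': push. Stack: ea
  Read 'b': push. Stack: eab
  Read 'c': push. Stack: eabc
  Read 'b': push. Stack: eabcb
  Read 'a': push. Stack: eabcba
  Read 'd': push. Stack: eabcbad
  Read 'c': push. Stack: eabcbadc
Final stack: "eabcbadc" (length 8)

8


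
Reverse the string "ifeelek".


Input: ifeelek
Reading characters right to left:
  Position 6: 'k'
  Position 5: 'e'
  Position 4: 'l'
  Position 3: 'e'
  Position 2: 'e'
  Position 1: 'f'
  Position 0: 'i'
Reversed: keleefi

keleefi


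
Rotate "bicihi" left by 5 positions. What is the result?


Input: "bicihi", rotate left by 5
First 5 characters: "bicih"
Remaining characters: "i"
Concatenate remaining + first: "i" + "bicih" = "ibicih"

ibicih


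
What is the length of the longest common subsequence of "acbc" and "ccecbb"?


LCS of "acbc" and "ccecbb"
DP table:
           c    c    e    c    b    b
      0    0    0    0    0    0    0
  a   0    0    0    0    0    0    0
  c   0    1    1    1    1    1    1
  b   0    1    1    1    1    2    2
  c   0    1    2    2    2    2    2
LCS length = dp[4][6] = 2

2


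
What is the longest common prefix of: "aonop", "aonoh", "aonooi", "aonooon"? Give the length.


Words: aonop, aonoh, aonooi, aonooon
  Position 0: all 'a' => match
  Position 1: all 'o' => match
  Position 2: all 'n' => match
  Position 3: all 'o' => match
  Position 4: ('p', 'h', 'o', 'o') => mismatch, stop
LCP = "aono" (length 4)

4


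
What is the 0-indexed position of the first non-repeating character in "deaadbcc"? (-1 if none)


Input: deaadbcc
Character frequencies:
  'a': 2
  'b': 1
  'c': 2
  'd': 2
  'e': 1
Scanning left to right for freq == 1:
  Position 0 ('d'): freq=2, skip
  Position 1 ('e'): unique! => answer = 1

1


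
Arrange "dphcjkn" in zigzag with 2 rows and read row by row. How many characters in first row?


Zigzag "dphcjkn" into 2 rows:
Placing characters:
  'd' => row 0
  'p' => row 1
  'h' => row 0
  'c' => row 1
  'j' => row 0
  'k' => row 1
  'n' => row 0
Rows:
  Row 0: "dhjn"
  Row 1: "pck"
First row length: 4

4


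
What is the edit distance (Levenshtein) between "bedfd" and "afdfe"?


Computing edit distance: "bedfd" -> "afdfe"
DP table:
           a    f    d    f    e
      0    1    2    3    4    5
  b   1    1    2    3    4    5
  e   2    2    2    3    4    4
  d   3    3    3    2    3    4
  f   4    4    3    3    2    3
  d   5    5    4    3    3    3
Edit distance = dp[5][5] = 3

3


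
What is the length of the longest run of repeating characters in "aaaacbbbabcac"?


Input: "aaaacbbbabcac"
Scanning for longest run:
  Position 1 ('a'): continues run of 'a', length=2
  Position 2 ('a'): continues run of 'a', length=3
  Position 3 ('a'): continues run of 'a', length=4
  Position 4 ('c'): new char, reset run to 1
  Position 5 ('b'): new char, reset run to 1
  Position 6 ('b'): continues run of 'b', length=2
  Position 7 ('b'): continues run of 'b', length=3
  Position 8 ('a'): new char, reset run to 1
  Position 9 ('b'): new char, reset run to 1
  Position 10 ('c'): new char, reset run to 1
  Position 11 ('a'): new char, reset run to 1
  Position 12 ('c'): new char, reset run to 1
Longest run: 'a' with length 4

4


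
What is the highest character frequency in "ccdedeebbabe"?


Input: ccdedeebbabe
Character counts:
  'a': 1
  'b': 3
  'c': 2
  'd': 2
  'e': 4
Maximum frequency: 4

4


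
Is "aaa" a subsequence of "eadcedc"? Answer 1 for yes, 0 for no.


Check if "aaa" is a subsequence of "eadcedc"
Greedy scan:
  Position 0 ('e'): no match needed
  Position 1 ('a'): matches sub[0] = 'a'
  Position 2 ('d'): no match needed
  Position 3 ('c'): no match needed
  Position 4 ('e'): no match needed
  Position 5 ('d'): no match needed
  Position 6 ('c'): no match needed
Only matched 1/3 characters => not a subsequence

0


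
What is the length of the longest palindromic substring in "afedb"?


Input: "afedb"
Checking substrings for palindromes:
  No multi-char palindromic substrings found
Longest palindromic substring: "a" with length 1

1


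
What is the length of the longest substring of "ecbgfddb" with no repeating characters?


Input: "ecbgfddb"
Sliding window (track last position of each char):
  Position 0 ('e'): window [0,0] length 1 -- new best
  Position 1 ('c'): window [0,1] length 2 -- new best
  Position 2 ('b'): window [0,2] length 3 -- new best
  Position 3 ('g'): window [0,3] length 4 -- new best
  Position 4 ('f'): window [0,4] length 5 -- new best
  Position 5 ('d'): window [0,5] length 6 -- new best
  Position 6 ('d'): repeat (last at 5), move window start to 6
  Position 6 ('d'): window [6,6] length 1
  Position 7 ('b'): window [6,7] length 2
Longest substring with no repeats: "ecbgfd" with length 6

6


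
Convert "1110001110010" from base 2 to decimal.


Input: "1110001110010" in base 2
Positional expansion:
  Digit '1' (value 1) x 2^12 = 4096
  Digit '1' (value 1) x 2^11 = 2048
  Digit '1' (value 1) x 2^10 = 1024
  Digit '0' (value 0) x 2^9 = 0
  Digit '0' (value 0) x 2^8 = 0
  Digit '0' (value 0) x 2^7 = 0
  Digit '1' (value 1) x 2^6 = 64
  Digit '1' (value 1) x 2^5 = 32
  Digit '1' (value 1) x 2^4 = 16
  Digit '0' (value 0) x 2^3 = 0
  Digit '0' (value 0) x 2^2 = 0
  Digit '1' (value 1) x 2^1 = 2
  Digit '0' (value 0) x 2^0 = 0
Sum = 7282

7282


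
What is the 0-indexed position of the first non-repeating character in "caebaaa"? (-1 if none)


Input: caebaaa
Character frequencies:
  'a': 4
  'b': 1
  'c': 1
  'e': 1
Scanning left to right for freq == 1:
  Position 0 ('c'): unique! => answer = 0

0


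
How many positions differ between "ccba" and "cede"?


Comparing "ccba" and "cede" position by position:
  Position 0: 'c' vs 'c' => same
  Position 1: 'c' vs 'e' => DIFFER
  Position 2: 'b' vs 'd' => DIFFER
  Position 3: 'a' vs 'e' => DIFFER
Positions that differ: 3

3


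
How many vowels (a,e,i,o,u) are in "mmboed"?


Input: mmboed
Checking each character:
  'm' at position 0: consonant
  'm' at position 1: consonant
  'b' at position 2: consonant
  'o' at position 3: vowel (running total: 1)
  'e' at position 4: vowel (running total: 2)
  'd' at position 5: consonant
Total vowels: 2

2


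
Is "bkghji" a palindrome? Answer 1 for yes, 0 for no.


Input: bkghji
Reversed: ijhgkb
  Compare pos 0 ('b') with pos 5 ('i'): MISMATCH
  Compare pos 1 ('k') with pos 4 ('j'): MISMATCH
  Compare pos 2 ('g') with pos 3 ('h'): MISMATCH
Result: not a palindrome

0


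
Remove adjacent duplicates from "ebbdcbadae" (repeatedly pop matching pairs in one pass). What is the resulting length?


Input: ebbdcbadae
Stack-based adjacent duplicate removal:
  Read 'e': push. Stack: e
  Read 'b': push. Stack: eb
  Read 'b': matches stack top 'b' => pop. Stack: e
  Read 'd': push. Stack: ed
  Read 'c': push. Stack: edc
  Read 'b': push. Stack: edcb
  Read 'a': push. Stack: edcba
  Read 'd': push. Stack: edcbad
  Read 'a': push. Stack: edcbada
  Read 'e': push. Stack: edcbadae
Final stack: "edcbadae" (length 8)

8


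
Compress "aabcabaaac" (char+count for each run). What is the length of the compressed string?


Input: aabcabaaac
Runs:
  'a' x 2 => "a2"
  'b' x 1 => "b1"
  'c' x 1 => "c1"
  'a' x 1 => "a1"
  'b' x 1 => "b1"
  'a' x 3 => "a3"
  'c' x 1 => "c1"
Compressed: "a2b1c1a1b1a3c1"
Compressed length: 14

14


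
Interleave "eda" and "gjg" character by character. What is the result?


Interleaving "eda" and "gjg":
  Position 0: 'e' from first, 'g' from second => "eg"
  Position 1: 'd' from first, 'j' from second => "dj"
  Position 2: 'a' from first, 'g' from second => "ag"
Result: egdjag

egdjag


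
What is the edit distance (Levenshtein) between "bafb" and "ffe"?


Computing edit distance: "bafb" -> "ffe"
DP table:
           f    f    e
      0    1    2    3
  b   1    1    2    3
  a   2    2    2    3
  f   3    2    2    3
  b   4    3    3    3
Edit distance = dp[4][3] = 3

3


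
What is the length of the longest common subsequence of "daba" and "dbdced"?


LCS of "daba" and "dbdced"
DP table:
           d    b    d    c    e    d
      0    0    0    0    0    0    0
  d   0    1    1    1    1    1    1
  a   0    1    1    1    1    1    1
  b   0    1    2    2    2    2    2
  a   0    1    2    2    2    2    2
LCS length = dp[4][6] = 2

2


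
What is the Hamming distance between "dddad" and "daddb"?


Comparing "dddad" and "daddb" position by position:
  Position 0: 'd' vs 'd' => same
  Position 1: 'd' vs 'a' => differ
  Position 2: 'd' vs 'd' => same
  Position 3: 'a' vs 'd' => differ
  Position 4: 'd' vs 'b' => differ
Total differences (Hamming distance): 3

3


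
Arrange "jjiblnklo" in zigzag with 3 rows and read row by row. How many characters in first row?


Zigzag "jjiblnklo" into 3 rows:
Placing characters:
  'j' => row 0
  'j' => row 1
  'i' => row 2
  'b' => row 1
  'l' => row 0
  'n' => row 1
  'k' => row 2
  'l' => row 1
  'o' => row 0
Rows:
  Row 0: "jlo"
  Row 1: "jbnl"
  Row 2: "ik"
First row length: 3

3


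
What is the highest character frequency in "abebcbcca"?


Input: abebcbcca
Character counts:
  'a': 2
  'b': 3
  'c': 3
  'e': 1
Maximum frequency: 3

3


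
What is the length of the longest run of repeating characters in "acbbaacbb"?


Input: "acbbaacbb"
Scanning for longest run:
  Position 1 ('c'): new char, reset run to 1
  Position 2 ('b'): new char, reset run to 1
  Position 3 ('b'): continues run of 'b', length=2
  Position 4 ('a'): new char, reset run to 1
  Position 5 ('a'): continues run of 'a', length=2
  Position 6 ('c'): new char, reset run to 1
  Position 7 ('b'): new char, reset run to 1
  Position 8 ('b'): continues run of 'b', length=2
Longest run: 'b' with length 2

2


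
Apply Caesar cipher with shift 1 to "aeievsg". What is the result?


Caesar cipher: shift "aeievsg" by 1
  'a' (pos 0) + 1 = pos 1 = 'b'
  'e' (pos 4) + 1 = pos 5 = 'f'
  'i' (pos 8) + 1 = pos 9 = 'j'
  'e' (pos 4) + 1 = pos 5 = 'f'
  'v' (pos 21) + 1 = pos 22 = 'w'
  's' (pos 18) + 1 = pos 19 = 't'
  'g' (pos 6) + 1 = pos 7 = 'h'
Result: bfjfwth

bfjfwth


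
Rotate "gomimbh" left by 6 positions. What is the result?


Input: "gomimbh", rotate left by 6
First 6 characters: "gomimb"
Remaining characters: "h"
Concatenate remaining + first: "h" + "gomimb" = "hgomimb"

hgomimb


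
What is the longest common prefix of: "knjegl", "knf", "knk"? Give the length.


Words: knjegl, knf, knk
  Position 0: all 'k' => match
  Position 1: all 'n' => match
  Position 2: ('j', 'f', 'k') => mismatch, stop
LCP = "kn" (length 2)

2


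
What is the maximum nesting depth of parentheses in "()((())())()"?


Input: "()((())())()"
Tracking depth:
  Position 0 '(': depth becomes 1
  Position 1 ')': depth becomes 0
  Position 2 '(': depth becomes 1
  Position 3 '(': depth becomes 2
  Position 4 '(': depth becomes 3
  Position 5 ')': depth becomes 2
  Position 6 ')': depth becomes 1
  Position 7 '(': depth becomes 2
  Position 8 ')': depth becomes 1
  Position 9 ')': depth becomes 0
  Position 10 '(': depth becomes 1
  Position 11 ')': depth becomes 0
Maximum depth reached: 3

3


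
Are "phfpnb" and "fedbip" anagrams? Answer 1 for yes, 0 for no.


Strings: "phfpnb", "fedbip"
Sorted first:  bfhnpp
Sorted second: bdefip
Differ at position 1: 'f' vs 'd' => not anagrams

0


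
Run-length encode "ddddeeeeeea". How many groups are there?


Input: ddddeeeeeea
Scanning for consecutive runs:
  Group 1: 'd' x 4 (positions 0-3)
  Group 2: 'e' x 6 (positions 4-9)
  Group 3: 'a' x 1 (positions 10-10)
Total groups: 3

3


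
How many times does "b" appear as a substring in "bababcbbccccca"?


Searching for "b" in "bababcbbccccca"
Scanning each position:
  Position 0: "b" => MATCH
  Position 1: "a" => no
  Position 2: "b" => MATCH
  Position 3: "a" => no
  Position 4: "b" => MATCH
  Position 5: "c" => no
  Position 6: "b" => MATCH
  Position 7: "b" => MATCH
  Position 8: "c" => no
  Position 9: "c" => no
  Position 10: "c" => no
  Position 11: "c" => no
  Position 12: "c" => no
  Position 13: "a" => no
Total occurrences: 5

5


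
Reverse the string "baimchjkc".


Input: baimchjkc
Reading characters right to left:
  Position 8: 'c'
  Position 7: 'k'
  Position 6: 'j'
  Position 5: 'h'
  Position 4: 'c'
  Position 3: 'm'
  Position 2: 'i'
  Position 1: 'a'
  Position 0: 'b'
Reversed: ckjhcmiab

ckjhcmiab


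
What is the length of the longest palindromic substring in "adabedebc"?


Input: "adabedebc"
Checking substrings for palindromes:
  [3:8] "bedeb" (len 5) => palindrome
  [0:3] "ada" (len 3) => palindrome
  [4:7] "ede" (len 3) => palindrome
Longest palindromic substring: "bedeb" with length 5

5


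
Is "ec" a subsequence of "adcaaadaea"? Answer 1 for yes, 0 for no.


Check if "ec" is a subsequence of "adcaaadaea"
Greedy scan:
  Position 0 ('a'): no match needed
  Position 1 ('d'): no match needed
  Position 2 ('c'): no match needed
  Position 3 ('a'): no match needed
  Position 4 ('a'): no match needed
  Position 5 ('a'): no match needed
  Position 6 ('d'): no match needed
  Position 7 ('a'): no match needed
  Position 8 ('e'): matches sub[0] = 'e'
  Position 9 ('a'): no match needed
Only matched 1/2 characters => not a subsequence

0


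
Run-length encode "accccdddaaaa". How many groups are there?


Input: accccdddaaaa
Scanning for consecutive runs:
  Group 1: 'a' x 1 (positions 0-0)
  Group 2: 'c' x 4 (positions 1-4)
  Group 3: 'd' x 3 (positions 5-7)
  Group 4: 'a' x 4 (positions 8-11)
Total groups: 4

4


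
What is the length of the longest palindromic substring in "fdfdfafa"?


Input: "fdfdfafa"
Checking substrings for palindromes:
  [0:5] "fdfdf" (len 5) => palindrome
  [0:3] "fdf" (len 3) => palindrome
  [1:4] "dfd" (len 3) => palindrome
  [2:5] "fdf" (len 3) => palindrome
  [4:7] "faf" (len 3) => palindrome
  [5:8] "afa" (len 3) => palindrome
Longest palindromic substring: "fdfdf" with length 5

5


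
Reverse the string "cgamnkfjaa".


Input: cgamnkfjaa
Reading characters right to left:
  Position 9: 'a'
  Position 8: 'a'
  Position 7: 'j'
  Position 6: 'f'
  Position 5: 'k'
  Position 4: 'n'
  Position 3: 'm'
  Position 2: 'a'
  Position 1: 'g'
  Position 0: 'c'
Reversed: aajfknmagc

aajfknmagc


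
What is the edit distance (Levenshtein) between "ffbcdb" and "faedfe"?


Computing edit distance: "ffbcdb" -> "faedfe"
DP table:
           f    a    e    d    f    e
      0    1    2    3    4    5    6
  f   1    0    1    2    3    4    5
  f   2    1    1    2    3    3    4
  b   3    2    2    2    3    4    4
  c   4    3    3    3    3    4    5
  d   5    4    4    4    3    4    5
  b   6    5    5    5    4    4    5
Edit distance = dp[6][6] = 5

5


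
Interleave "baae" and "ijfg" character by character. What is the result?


Interleaving "baae" and "ijfg":
  Position 0: 'b' from first, 'i' from second => "bi"
  Position 1: 'a' from first, 'j' from second => "aj"
  Position 2: 'a' from first, 'f' from second => "af"
  Position 3: 'e' from first, 'g' from second => "eg"
Result: biajafeg

biajafeg


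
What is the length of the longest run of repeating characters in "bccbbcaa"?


Input: "bccbbcaa"
Scanning for longest run:
  Position 1 ('c'): new char, reset run to 1
  Position 2 ('c'): continues run of 'c', length=2
  Position 3 ('b'): new char, reset run to 1
  Position 4 ('b'): continues run of 'b', length=2
  Position 5 ('c'): new char, reset run to 1
  Position 6 ('a'): new char, reset run to 1
  Position 7 ('a'): continues run of 'a', length=2
Longest run: 'c' with length 2

2


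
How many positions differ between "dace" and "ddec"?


Comparing "dace" and "ddec" position by position:
  Position 0: 'd' vs 'd' => same
  Position 1: 'a' vs 'd' => DIFFER
  Position 2: 'c' vs 'e' => DIFFER
  Position 3: 'e' vs 'c' => DIFFER
Positions that differ: 3

3


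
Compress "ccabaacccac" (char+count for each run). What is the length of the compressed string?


Input: ccabaacccac
Runs:
  'c' x 2 => "c2"
  'a' x 1 => "a1"
  'b' x 1 => "b1"
  'a' x 2 => "a2"
  'c' x 3 => "c3"
  'a' x 1 => "a1"
  'c' x 1 => "c1"
Compressed: "c2a1b1a2c3a1c1"
Compressed length: 14

14


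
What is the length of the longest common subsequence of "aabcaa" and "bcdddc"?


LCS of "aabcaa" and "bcdddc"
DP table:
           b    c    d    d    d    c
      0    0    0    0    0    0    0
  a   0    0    0    0    0    0    0
  a   0    0    0    0    0    0    0
  b   0    1    1    1    1    1    1
  c   0    1    2    2    2    2    2
  a   0    1    2    2    2    2    2
  a   0    1    2    2    2    2    2
LCS length = dp[6][6] = 2

2


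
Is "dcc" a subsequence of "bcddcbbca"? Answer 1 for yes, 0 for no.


Check if "dcc" is a subsequence of "bcddcbbca"
Greedy scan:
  Position 0 ('b'): no match needed
  Position 1 ('c'): no match needed
  Position 2 ('d'): matches sub[0] = 'd'
  Position 3 ('d'): no match needed
  Position 4 ('c'): matches sub[1] = 'c'
  Position 5 ('b'): no match needed
  Position 6 ('b'): no match needed
  Position 7 ('c'): matches sub[2] = 'c'
  Position 8 ('a'): no match needed
All 3 characters matched => is a subsequence

1


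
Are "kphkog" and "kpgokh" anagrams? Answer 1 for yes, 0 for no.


Strings: "kphkog", "kpgokh"
Sorted first:  ghkkop
Sorted second: ghkkop
Sorted forms match => anagrams

1


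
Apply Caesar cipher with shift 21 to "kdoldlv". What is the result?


Caesar cipher: shift "kdoldlv" by 21
  'k' (pos 10) + 21 = pos 5 = 'f'
  'd' (pos 3) + 21 = pos 24 = 'y'
  'o' (pos 14) + 21 = pos 9 = 'j'
  'l' (pos 11) + 21 = pos 6 = 'g'
  'd' (pos 3) + 21 = pos 24 = 'y'
  'l' (pos 11) + 21 = pos 6 = 'g'
  'v' (pos 21) + 21 = pos 16 = 'q'
Result: fyjgygq

fyjgygq


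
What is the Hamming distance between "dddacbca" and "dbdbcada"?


Comparing "dddacbca" and "dbdbcada" position by position:
  Position 0: 'd' vs 'd' => same
  Position 1: 'd' vs 'b' => differ
  Position 2: 'd' vs 'd' => same
  Position 3: 'a' vs 'b' => differ
  Position 4: 'c' vs 'c' => same
  Position 5: 'b' vs 'a' => differ
  Position 6: 'c' vs 'd' => differ
  Position 7: 'a' vs 'a' => same
Total differences (Hamming distance): 4

4


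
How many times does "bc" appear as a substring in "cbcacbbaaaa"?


Searching for "bc" in "cbcacbbaaaa"
Scanning each position:
  Position 0: "cb" => no
  Position 1: "bc" => MATCH
  Position 2: "ca" => no
  Position 3: "ac" => no
  Position 4: "cb" => no
  Position 5: "bb" => no
  Position 6: "ba" => no
  Position 7: "aa" => no
  Position 8: "aa" => no
  Position 9: "aa" => no
Total occurrences: 1

1


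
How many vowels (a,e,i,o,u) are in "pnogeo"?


Input: pnogeo
Checking each character:
  'p' at position 0: consonant
  'n' at position 1: consonant
  'o' at position 2: vowel (running total: 1)
  'g' at position 3: consonant
  'e' at position 4: vowel (running total: 2)
  'o' at position 5: vowel (running total: 3)
Total vowels: 3

3


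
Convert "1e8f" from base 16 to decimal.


Input: "1e8f" in base 16
Positional expansion:
  Digit '1' (value 1) x 16^3 = 4096
  Digit 'e' (value 14) x 16^2 = 3584
  Digit '8' (value 8) x 16^1 = 128
  Digit 'f' (value 15) x 16^0 = 15
Sum = 7823

7823


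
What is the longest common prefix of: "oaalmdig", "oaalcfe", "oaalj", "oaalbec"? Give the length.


Words: oaalmdig, oaalcfe, oaalj, oaalbec
  Position 0: all 'o' => match
  Position 1: all 'a' => match
  Position 2: all 'a' => match
  Position 3: all 'l' => match
  Position 4: ('m', 'c', 'j', 'b') => mismatch, stop
LCP = "oaal" (length 4)

4


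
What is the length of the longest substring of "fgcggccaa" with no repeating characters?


Input: "fgcggccaa"
Sliding window (track last position of each char):
  Position 0 ('f'): window [0,0] length 1 -- new best
  Position 1 ('g'): window [0,1] length 2 -- new best
  Position 2 ('c'): window [0,2] length 3 -- new best
  Position 3 ('g'): repeat (last at 1), move window start to 2
  Position 3 ('g'): window [2,3] length 2
  Position 4 ('g'): repeat (last at 3), move window start to 4
  Position 4 ('g'): window [4,4] length 1
  Position 5 ('c'): window [4,5] length 2
  Position 6 ('c'): repeat (last at 5), move window start to 6
  Position 6 ('c'): window [6,6] length 1
  Position 7 ('a'): window [6,7] length 2
  Position 8 ('a'): repeat (last at 7), move window start to 8
  Position 8 ('a'): window [8,8] length 1
Longest substring with no repeats: "fgc" with length 3

3


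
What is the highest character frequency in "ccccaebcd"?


Input: ccccaebcd
Character counts:
  'a': 1
  'b': 1
  'c': 5
  'd': 1
  'e': 1
Maximum frequency: 5

5


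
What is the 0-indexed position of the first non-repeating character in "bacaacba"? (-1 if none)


Input: bacaacba
Character frequencies:
  'a': 4
  'b': 2
  'c': 2
Scanning left to right for freq == 1:
  Position 0 ('b'): freq=2, skip
  Position 1 ('a'): freq=4, skip
  Position 2 ('c'): freq=2, skip
  Position 3 ('a'): freq=4, skip
  Position 4 ('a'): freq=4, skip
  Position 5 ('c'): freq=2, skip
  Position 6 ('b'): freq=2, skip
  Position 7 ('a'): freq=4, skip
  No unique character found => answer = -1

-1


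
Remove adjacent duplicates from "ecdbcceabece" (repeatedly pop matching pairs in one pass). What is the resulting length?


Input: ecdbcceabece
Stack-based adjacent duplicate removal:
  Read 'e': push. Stack: e
  Read 'c': push. Stack: ec
  Read 'd': push. Stack: ecd
  Read 'b': push. Stack: ecdb
  Read 'c': push. Stack: ecdbc
  Read 'c': matches stack top 'c' => pop. Stack: ecdb
  Read 'e': push. Stack: ecdbe
  Read 'a': push. Stack: ecdbea
  Read 'b': push. Stack: ecdbeab
  Read 'e': push. Stack: ecdbeabe
  Read 'c': push. Stack: ecdbeabec
  Read 'e': push. Stack: ecdbeabece
Final stack: "ecdbeabece" (length 10)

10


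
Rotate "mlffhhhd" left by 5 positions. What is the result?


Input: "mlffhhhd", rotate left by 5
First 5 characters: "mlffh"
Remaining characters: "hhd"
Concatenate remaining + first: "hhd" + "mlffh" = "hhdmlffh"

hhdmlffh


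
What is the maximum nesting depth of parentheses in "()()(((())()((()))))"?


Input: "()()(((())()((()))))"
Tracking depth:
  Position 0 '(': depth becomes 1
  Position 1 ')': depth becomes 0
  Position 2 '(': depth becomes 1
  Position 3 ')': depth becomes 0
  Position 4 '(': depth becomes 1
  Position 5 '(': depth becomes 2
  Position 6 '(': depth becomes 3
  Position 7 '(': depth becomes 4
  Position 8 ')': depth becomes 3
  Position 9 ')': depth becomes 2
  Position 10 '(': depth becomes 3
  Position 11 ')': depth becomes 2
  Position 12 '(': depth becomes 3
  Position 13 '(': depth becomes 4
  Position 14 '(': depth becomes 5
  Position 15 ')': depth becomes 4
  Position 16 ')': depth becomes 3
  Position 17 ')': depth becomes 2
  Position 18 ')': depth becomes 1
  Position 19 ')': depth becomes 0
Maximum depth reached: 5

5


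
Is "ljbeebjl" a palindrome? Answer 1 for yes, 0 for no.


Input: ljbeebjl
Reversed: ljbeebjl
  Compare pos 0 ('l') with pos 7 ('l'): match
  Compare pos 1 ('j') with pos 6 ('j'): match
  Compare pos 2 ('b') with pos 5 ('b'): match
  Compare pos 3 ('e') with pos 4 ('e'): match
Result: palindrome

1


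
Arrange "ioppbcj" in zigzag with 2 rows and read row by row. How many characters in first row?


Zigzag "ioppbcj" into 2 rows:
Placing characters:
  'i' => row 0
  'o' => row 1
  'p' => row 0
  'p' => row 1
  'b' => row 0
  'c' => row 1
  'j' => row 0
Rows:
  Row 0: "ipbj"
  Row 1: "opc"
First row length: 4

4


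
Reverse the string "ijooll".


Input: ijooll
Reading characters right to left:
  Position 5: 'l'
  Position 4: 'l'
  Position 3: 'o'
  Position 2: 'o'
  Position 1: 'j'
  Position 0: 'i'
Reversed: llooji

llooji


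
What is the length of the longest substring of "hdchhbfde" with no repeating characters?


Input: "hdchhbfde"
Sliding window (track last position of each char):
  Position 0 ('h'): window [0,0] length 1 -- new best
  Position 1 ('d'): window [0,1] length 2 -- new best
  Position 2 ('c'): window [0,2] length 3 -- new best
  Position 3 ('h'): repeat (last at 0), move window start to 1
  Position 3 ('h'): window [1,3] length 3
  Position 4 ('h'): repeat (last at 3), move window start to 4
  Position 4 ('h'): window [4,4] length 1
  Position 5 ('b'): window [4,5] length 2
  Position 6 ('f'): window [4,6] length 3
  Position 7 ('d'): window [4,7] length 4 -- new best
  Position 8 ('e'): window [4,8] length 5 -- new best
Longest substring with no repeats: "hbfde" with length 5

5


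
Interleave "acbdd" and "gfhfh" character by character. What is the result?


Interleaving "acbdd" and "gfhfh":
  Position 0: 'a' from first, 'g' from second => "ag"
  Position 1: 'c' from first, 'f' from second => "cf"
  Position 2: 'b' from first, 'h' from second => "bh"
  Position 3: 'd' from first, 'f' from second => "df"
  Position 4: 'd' from first, 'h' from second => "dh"
Result: agcfbhdfdh

agcfbhdfdh


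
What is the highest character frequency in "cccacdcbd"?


Input: cccacdcbd
Character counts:
  'a': 1
  'b': 1
  'c': 5
  'd': 2
Maximum frequency: 5

5


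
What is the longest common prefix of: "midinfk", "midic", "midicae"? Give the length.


Words: midinfk, midic, midicae
  Position 0: all 'm' => match
  Position 1: all 'i' => match
  Position 2: all 'd' => match
  Position 3: all 'i' => match
  Position 4: ('n', 'c', 'c') => mismatch, stop
LCP = "midi" (length 4)

4


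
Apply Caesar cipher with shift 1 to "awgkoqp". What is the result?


Caesar cipher: shift "awgkoqp" by 1
  'a' (pos 0) + 1 = pos 1 = 'b'
  'w' (pos 22) + 1 = pos 23 = 'x'
  'g' (pos 6) + 1 = pos 7 = 'h'
  'k' (pos 10) + 1 = pos 11 = 'l'
  'o' (pos 14) + 1 = pos 15 = 'p'
  'q' (pos 16) + 1 = pos 17 = 'r'
  'p' (pos 15) + 1 = pos 16 = 'q'
Result: bxhlprq

bxhlprq


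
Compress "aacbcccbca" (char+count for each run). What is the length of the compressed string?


Input: aacbcccbca
Runs:
  'a' x 2 => "a2"
  'c' x 1 => "c1"
  'b' x 1 => "b1"
  'c' x 3 => "c3"
  'b' x 1 => "b1"
  'c' x 1 => "c1"
  'a' x 1 => "a1"
Compressed: "a2c1b1c3b1c1a1"
Compressed length: 14

14


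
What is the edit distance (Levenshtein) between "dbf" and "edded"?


Computing edit distance: "dbf" -> "edded"
DP table:
           e    d    d    e    d
      0    1    2    3    4    5
  d   1    1    1    2    3    4
  b   2    2    2    2    3    4
  f   3    3    3    3    3    4
Edit distance = dp[3][5] = 4

4


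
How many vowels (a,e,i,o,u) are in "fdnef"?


Input: fdnef
Checking each character:
  'f' at position 0: consonant
  'd' at position 1: consonant
  'n' at position 2: consonant
  'e' at position 3: vowel (running total: 1)
  'f' at position 4: consonant
Total vowels: 1

1
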